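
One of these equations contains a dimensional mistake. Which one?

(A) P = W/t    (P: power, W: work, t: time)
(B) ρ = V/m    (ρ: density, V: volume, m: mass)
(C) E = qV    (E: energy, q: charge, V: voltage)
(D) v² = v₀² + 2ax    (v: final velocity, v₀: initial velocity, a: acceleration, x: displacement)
(B) ρ = V/m

The equation (B) ρ = V/m is dimensionally incorrect.

LHS (ρ): [L^-3 M]
RHS (V/m): [L^3 M^-1] ✗

The dimensions do not match. The other three equations balance.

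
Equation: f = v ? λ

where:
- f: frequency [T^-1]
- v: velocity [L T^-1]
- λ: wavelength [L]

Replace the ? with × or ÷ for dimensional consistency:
division (÷): f = v ÷ λ

f [T^-1]; v [L T^-1]; λ [L].
v × λ → [L^2 T^-1] ✗
v ÷ λ → [T^-1] ✓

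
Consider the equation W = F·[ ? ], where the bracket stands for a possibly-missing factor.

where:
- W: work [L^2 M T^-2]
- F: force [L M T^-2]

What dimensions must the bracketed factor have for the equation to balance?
[L] — length (e.g. a distance d)

W has dimensions [L^2 M T^-2]; F has dimensions [L M T^-2].
The bracketed factor must supply [L^2 M T^-2] / [L M T^-2] = [L].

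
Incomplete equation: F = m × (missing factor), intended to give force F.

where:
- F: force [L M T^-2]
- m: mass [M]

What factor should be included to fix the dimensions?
a (acceleration), dimensions [L T^-2]

F has dimensions [L M T^-2] and m has dimensions [M].
The missing factor must have dimensions [L M T^-2] / [M] = [L T^-2], i.e. acceleration (a).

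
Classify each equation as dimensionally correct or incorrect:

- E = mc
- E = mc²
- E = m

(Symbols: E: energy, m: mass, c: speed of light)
Dimensionally correct: E = mc²
Dimensionally incorrect: E = mc, E = m
Ordered (correct first, then incorrect): E = mc², E = mc, E = m

- E = mc: LHS [L^2 M T^-2], RHS [L M T^-1] → incorrect ✗
- E = mc²: LHS [L^2 M T^-2], RHS [L^2 M T^-2] → correct ✓
- E = m: LHS [L^2 M T^-2], RHS [M] → incorrect ✗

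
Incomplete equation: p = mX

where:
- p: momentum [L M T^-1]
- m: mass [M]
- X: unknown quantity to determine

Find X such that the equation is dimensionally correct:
X = v (velocity), dimensions [L T^-1]

p has dimensions [L M T^-1]; the rest of the RHS (m) has dimensions [M].
So X must have dimensions [L T^-1] — X = v (velocity).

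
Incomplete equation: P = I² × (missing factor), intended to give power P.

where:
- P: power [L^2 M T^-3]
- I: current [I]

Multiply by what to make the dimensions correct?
R (resistance), dimensions [I^-2 L^2 M T^-3]

P has dimensions [L^2 M T^-3] and I² has dimensions [I^2].
The missing factor must have dimensions [L^2 M T^-3] / [I^2] = [I^-2 L^2 M T^-3], i.e. resistance (R).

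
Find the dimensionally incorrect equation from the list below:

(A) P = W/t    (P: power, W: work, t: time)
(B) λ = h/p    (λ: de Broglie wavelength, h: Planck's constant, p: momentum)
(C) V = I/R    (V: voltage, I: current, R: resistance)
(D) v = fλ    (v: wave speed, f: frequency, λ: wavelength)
(C) V = I/R

The equation (C) V = I/R is dimensionally incorrect.

LHS (V): [I^-1 L^2 M T^-3]
RHS (I/R): [I^3 L^-2 M^-1 T^3] ✗

The dimensions do not match. The other three equations balance.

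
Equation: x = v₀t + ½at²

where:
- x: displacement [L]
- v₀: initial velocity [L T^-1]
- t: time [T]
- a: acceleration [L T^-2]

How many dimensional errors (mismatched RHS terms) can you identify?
0

LHS x: [L]
- v₀t: [L] ✓
- ½at²: [L] ✓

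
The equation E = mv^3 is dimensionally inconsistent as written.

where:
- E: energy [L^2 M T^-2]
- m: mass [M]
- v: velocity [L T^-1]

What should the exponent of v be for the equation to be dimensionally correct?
The exponent of v should be 2: E = mv^2

The LHS E has dimensions [L^2 M T^-2]; v has dimensions [L T^-1].
As written, the RHS mv^3 (exponent 3 on v) has dimensions [L^3 M T^-3], which does not match.
With exponent 2, the RHS mv^2 has dimensions [L^2 M T^-2], matching the LHS.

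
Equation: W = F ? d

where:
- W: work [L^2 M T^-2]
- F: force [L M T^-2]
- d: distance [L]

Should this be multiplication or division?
multiplication (×): W = F × d

W [L^2 M T^-2]; F [L M T^-2]; d [L].
F × d → [L^2 M T^-2] ✓
F ÷ d → [M T^-2] ✗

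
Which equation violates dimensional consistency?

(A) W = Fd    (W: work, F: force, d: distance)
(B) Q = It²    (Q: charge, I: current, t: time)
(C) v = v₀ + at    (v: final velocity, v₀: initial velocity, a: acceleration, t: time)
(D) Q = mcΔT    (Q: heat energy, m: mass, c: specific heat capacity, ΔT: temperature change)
(B) Q = It²

The equation (B) Q = It² is dimensionally incorrect.

LHS (Q): [I T]
RHS (It²): [I T^2] ✗

The dimensions do not match. The other three equations balance.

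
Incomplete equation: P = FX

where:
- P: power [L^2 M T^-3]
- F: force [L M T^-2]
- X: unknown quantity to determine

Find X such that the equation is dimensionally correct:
X = v (velocity), dimensions [L T^-1]

P has dimensions [L^2 M T^-3]; the rest of the RHS (F) has dimensions [L M T^-2].
So X must have dimensions [L T^-1] — X = v (velocity).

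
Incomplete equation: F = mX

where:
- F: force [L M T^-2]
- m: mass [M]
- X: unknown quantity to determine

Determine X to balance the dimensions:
X = a (acceleration), dimensions [L T^-2]

F has dimensions [L M T^-2]; the rest of the RHS (m) has dimensions [M].
So X must have dimensions [L T^-2] — X = a (acceleration).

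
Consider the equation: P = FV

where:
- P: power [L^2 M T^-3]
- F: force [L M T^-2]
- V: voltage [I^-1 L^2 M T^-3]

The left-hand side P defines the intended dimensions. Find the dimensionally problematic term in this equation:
The right-hand side term FV

P has dimensions [L^2 M T^-3], but FV has dimensions [I^-1 L^3 M^2 T^-5], so the term FV is dimensionally wrong for P.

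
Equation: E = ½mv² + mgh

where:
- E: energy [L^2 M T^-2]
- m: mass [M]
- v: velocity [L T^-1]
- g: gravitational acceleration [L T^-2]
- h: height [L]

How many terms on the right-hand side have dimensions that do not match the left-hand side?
0

LHS E: [L^2 M T^-2]
- ½mv²: [L^2 M T^-2] ✓
- mgh: [L^2 M T^-2] ✓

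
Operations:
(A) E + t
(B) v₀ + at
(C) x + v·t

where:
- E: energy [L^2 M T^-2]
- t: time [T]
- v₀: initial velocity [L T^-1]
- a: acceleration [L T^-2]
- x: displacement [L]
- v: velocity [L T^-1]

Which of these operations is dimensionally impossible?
(A) E + t

(A) E + t: E [L^2 M T^-2] and t [T] — different dimensions cannot be added/subtracted ✗
(B) v₀ + at: v₀ [L T^-1] and at [L T^-1] — same dimensions ✓
(C) x + v·t: x [L] and v·t [L] — same dimensions ✓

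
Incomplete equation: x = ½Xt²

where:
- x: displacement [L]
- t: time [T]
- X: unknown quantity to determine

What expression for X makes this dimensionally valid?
X = a (acceleration), dimensions [L T^-2]

x has dimensions [L]; the rest of the RHS (½ t²) has dimensions [T^2].
So X must have dimensions [L T^-2] — X = a (acceleration).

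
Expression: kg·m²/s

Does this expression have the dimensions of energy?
No

The expression kg·m²/s has dimensions [L^2 M T^-1], but energy has dimensions [L^2 M T^-2].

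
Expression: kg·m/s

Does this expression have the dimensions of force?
No

The expression kg·m/s has dimensions [L M T^-1], but force has dimensions [L M T^-2].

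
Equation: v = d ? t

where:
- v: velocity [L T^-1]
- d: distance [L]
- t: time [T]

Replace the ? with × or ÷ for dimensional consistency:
division (÷): v = d ÷ t

v [L T^-1]; d [L]; t [T].
d × t → [L T] ✗
d ÷ t → [L T^-1] ✓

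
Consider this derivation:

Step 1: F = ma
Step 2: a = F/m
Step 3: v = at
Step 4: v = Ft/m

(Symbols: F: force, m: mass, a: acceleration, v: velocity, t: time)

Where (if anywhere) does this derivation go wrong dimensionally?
No step introduces an error — all steps are dimensionally consistent.

Step 1: F = ma → LHS [L M T^-2], RHS [L M T^-2] ✓
Step 2: a = F/m → LHS [L T^-2], RHS [L T^-2] ✓
Step 3: v = at → LHS [L T^-1], RHS [L T^-1] ✓
Step 4: v = Ft/m → LHS [L T^-1], RHS [L T^-1] ✓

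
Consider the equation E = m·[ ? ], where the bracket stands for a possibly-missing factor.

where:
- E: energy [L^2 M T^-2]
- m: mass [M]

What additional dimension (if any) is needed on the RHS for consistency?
[L^2 T^-2] — velocity squared (e.g. v²)

E has dimensions [L^2 M T^-2]; m has dimensions [M].
The bracketed factor must supply [L^2 M T^-2] / [M] = [L^2 T^-2].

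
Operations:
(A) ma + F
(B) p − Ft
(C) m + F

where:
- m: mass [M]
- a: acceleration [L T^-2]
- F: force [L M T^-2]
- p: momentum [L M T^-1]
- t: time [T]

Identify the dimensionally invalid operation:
(C) m + F

(A) ma + F: ma [L M T^-2] and F [L M T^-2] — same dimensions ✓
(B) p − Ft: p [L M T^-1] and Ft [L M T^-1] — same dimensions ✓
(C) m + F: m [M] and F [L M T^-2] — different dimensions cannot be added/subtracted ✗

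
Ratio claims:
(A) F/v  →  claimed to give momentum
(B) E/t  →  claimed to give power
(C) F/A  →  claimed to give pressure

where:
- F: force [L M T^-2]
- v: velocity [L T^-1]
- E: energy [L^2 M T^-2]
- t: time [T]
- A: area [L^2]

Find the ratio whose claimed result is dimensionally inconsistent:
(A) F/v does not give momentum

(A) F/v: [M T^-1] ≠ momentum [L M T^-1] ✗
(B) E/t: [L^2 M T^-3] = power [L^2 M T^-3] ✓
(C) F/A: [L^-1 M T^-2] = pressure [L^-1 M T^-2] ✓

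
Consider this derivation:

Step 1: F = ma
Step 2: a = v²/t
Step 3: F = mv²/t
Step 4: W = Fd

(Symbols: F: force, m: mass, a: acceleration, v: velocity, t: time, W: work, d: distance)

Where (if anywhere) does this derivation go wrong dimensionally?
Step 2

Step 1: F = ma → LHS [L M T^-2], RHS [L M T^-2] ✓
Step 2: a = v²/t → LHS [L T^-2], RHS [L^2 T^-3] ✗

The first dimensional inconsistency appears in step 2: a = v²/t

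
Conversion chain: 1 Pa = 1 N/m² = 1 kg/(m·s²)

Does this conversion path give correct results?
The chain is correct (no errors).

Correct: Pascal is Newton per square meter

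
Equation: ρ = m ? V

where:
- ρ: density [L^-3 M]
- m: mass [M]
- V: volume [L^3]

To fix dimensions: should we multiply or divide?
division (÷): ρ = m ÷ V

ρ [L^-3 M]; m [M]; V [L^3].
m × V → [L^3 M] ✗
m ÷ V → [L^-3 M] ✓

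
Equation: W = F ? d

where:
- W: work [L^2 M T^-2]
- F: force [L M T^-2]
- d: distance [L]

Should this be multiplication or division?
multiplication (×): W = F × d

W [L^2 M T^-2]; F [L M T^-2]; d [L].
F × d → [L^2 M T^-2] ✓
F ÷ d → [M T^-2] ✗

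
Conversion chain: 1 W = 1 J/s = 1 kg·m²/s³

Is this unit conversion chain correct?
The chain is correct (no errors).

Correct: Watt is Joule per second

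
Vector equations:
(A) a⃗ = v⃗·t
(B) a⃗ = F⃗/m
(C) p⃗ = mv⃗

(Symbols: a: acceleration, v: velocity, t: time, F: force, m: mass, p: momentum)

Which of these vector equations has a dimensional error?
(A) a⃗ = v⃗·t

(A) a⃗ = v⃗·t: LHS [L T^-2], RHS [L] ✗ — acceleration is velocity per time; should be v⃗/t
(B) a⃗ = F⃗/m: LHS [L T^-2], RHS [L T^-2] ✓ — force (vector) divided by mass (scalar)
(C) p⃗ = mv⃗: LHS [L M T^-1], RHS [L M T^-1] ✓ — mass (scalar) times velocity (vector)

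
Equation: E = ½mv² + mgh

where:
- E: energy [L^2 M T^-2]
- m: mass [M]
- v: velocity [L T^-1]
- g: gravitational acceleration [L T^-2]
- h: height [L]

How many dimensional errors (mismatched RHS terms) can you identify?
0

LHS E: [L^2 M T^-2]
- ½mv²: [L^2 M T^-2] ✓
- mgh: [L^2 M T^-2] ✓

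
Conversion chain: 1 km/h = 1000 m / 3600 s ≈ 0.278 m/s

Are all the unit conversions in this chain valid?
The chain is correct (no errors).

Correct: 1 km = 1000 m, 1 h = 3600 s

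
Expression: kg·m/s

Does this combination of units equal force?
No

The expression kg·m/s has dimensions [L M T^-1], but force has dimensions [L M T^-2].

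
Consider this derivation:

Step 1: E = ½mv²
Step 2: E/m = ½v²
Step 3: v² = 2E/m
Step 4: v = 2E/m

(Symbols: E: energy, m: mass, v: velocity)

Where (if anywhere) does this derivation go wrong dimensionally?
Step 4

Step 1: E = ½mv² → LHS [L^2 M T^-2], RHS [L^2 M T^-2] ✓
Step 2: E/m = ½v² → LHS [L^2 T^-2], RHS [L^2 T^-2] ✓
Step 3: v² = 2E/m → LHS [L^2 T^-2], RHS [L^2 T^-2] ✓
Step 4: v = 2E/m → LHS [L T^-1], RHS [L^2 T^-2] ✗

The first dimensional inconsistency appears in step 4: v = 2E/m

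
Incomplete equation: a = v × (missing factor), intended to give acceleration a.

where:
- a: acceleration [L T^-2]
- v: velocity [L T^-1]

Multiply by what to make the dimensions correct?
1/t (inverse time), dimensions [T^-1]

a has dimensions [L T^-2] and v has dimensions [L T^-1].
The missing factor must have dimensions [L T^-2] / [L T^-1] = [T^-1], i.e. inverse time (1/t).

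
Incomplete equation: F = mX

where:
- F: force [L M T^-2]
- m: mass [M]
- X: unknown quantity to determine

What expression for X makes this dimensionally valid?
X = a (acceleration), dimensions [L T^-2]

F has dimensions [L M T^-2]; the rest of the RHS (m) has dimensions [M].
So X must have dimensions [L T^-2] — X = a (acceleration).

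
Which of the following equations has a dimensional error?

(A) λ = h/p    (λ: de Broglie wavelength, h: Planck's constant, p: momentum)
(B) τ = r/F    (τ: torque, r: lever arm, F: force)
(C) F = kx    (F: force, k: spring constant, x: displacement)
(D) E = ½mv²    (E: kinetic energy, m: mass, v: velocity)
(B) τ = r/F

The equation (B) τ = r/F is dimensionally incorrect.

LHS (τ): [L^2 M T^-2]
RHS (r/F): [M^-1 T^2] ✗

The dimensions do not match. The other three equations balance.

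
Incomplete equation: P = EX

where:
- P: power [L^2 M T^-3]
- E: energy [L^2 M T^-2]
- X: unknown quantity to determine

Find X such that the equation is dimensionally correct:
X = f (inverse time / frequency (1/t)), dimensions [T^-1]

P has dimensions [L^2 M T^-3]; the rest of the RHS (E) has dimensions [L^2 M T^-2].
So X must have dimensions [T^-1] — X = f (inverse time / frequency (1/t)).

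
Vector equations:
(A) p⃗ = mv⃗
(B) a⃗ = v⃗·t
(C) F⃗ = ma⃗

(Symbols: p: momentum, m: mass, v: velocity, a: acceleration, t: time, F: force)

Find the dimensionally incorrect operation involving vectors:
(B) a⃗ = v⃗·t

(A) p⃗ = mv⃗: LHS [L M T^-1], RHS [L M T^-1] ✓ — mass (scalar) times velocity (vector)
(B) a⃗ = v⃗·t: LHS [L T^-2], RHS [L] ✗ — acceleration is velocity per time; should be v⃗/t
(C) F⃗ = ma⃗: LHS [L M T^-2], RHS [L M T^-2] ✓ — Force and acceleration are vectors, mass is a scalar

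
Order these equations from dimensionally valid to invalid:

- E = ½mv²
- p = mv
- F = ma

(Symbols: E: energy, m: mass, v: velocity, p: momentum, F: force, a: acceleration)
Dimensionally correct: E = ½mv², p = mv, F = ma
Dimensionally incorrect: none
Ordered (correct first, then incorrect): E = ½mv², p = mv, F = ma

- E = ½mv²: LHS [L^2 M T^-2], RHS [L^2 M T^-2] → correct ✓
- p = mv: LHS [L M T^-1], RHS [L M T^-1] → correct ✓
- F = ma: LHS [L M T^-2], RHS [L M T^-2] → correct ✓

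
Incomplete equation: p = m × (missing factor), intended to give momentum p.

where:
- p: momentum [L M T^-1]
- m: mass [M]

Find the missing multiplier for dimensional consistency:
v (velocity), dimensions [L T^-1]

p has dimensions [L M T^-1] and m has dimensions [M].
The missing factor must have dimensions [L M T^-1] / [M] = [L T^-1], i.e. velocity (v).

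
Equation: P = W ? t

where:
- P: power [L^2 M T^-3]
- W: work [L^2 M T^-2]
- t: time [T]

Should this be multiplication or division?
division (÷): P = W ÷ t

P [L^2 M T^-3]; W [L^2 M T^-2]; t [T].
W × t → [L^2 M T^-1] ✗
W ÷ t → [L^2 M T^-3] ✓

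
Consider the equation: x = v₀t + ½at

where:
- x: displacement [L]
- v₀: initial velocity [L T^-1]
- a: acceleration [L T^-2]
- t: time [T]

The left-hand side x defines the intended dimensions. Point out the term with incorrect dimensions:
The term ½at

Checking each RHS term against the LHS:
- v₀t: [L] — matches x [L] ✓
- ½at: [L T^-1] — does NOT match x [L] ✗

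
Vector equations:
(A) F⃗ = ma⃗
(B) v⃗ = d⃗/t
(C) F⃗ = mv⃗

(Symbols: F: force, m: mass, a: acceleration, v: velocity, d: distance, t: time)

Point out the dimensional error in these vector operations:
(C) F⃗ = mv⃗

(A) F⃗ = ma⃗: LHS [L M T^-2], RHS [L M T^-2] ✓ — Force and acceleration are vectors, mass is a scalar
(B) v⃗ = d⃗/t: LHS [L T^-1], RHS [L T^-1] ✓ — displacement (vector) divided by time (scalar)
(C) F⃗ = mv⃗: LHS [L M T^-2], RHS [L M T^-1] ✗ — mass times velocity is momentum, not force; should be ma⃗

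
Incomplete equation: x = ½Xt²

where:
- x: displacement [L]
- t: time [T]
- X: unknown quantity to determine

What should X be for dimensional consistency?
X = a (acceleration), dimensions [L T^-2]

x has dimensions [L]; the rest of the RHS (½ t²) has dimensions [T^2].
So X must have dimensions [L T^-2] — X = a (acceleration).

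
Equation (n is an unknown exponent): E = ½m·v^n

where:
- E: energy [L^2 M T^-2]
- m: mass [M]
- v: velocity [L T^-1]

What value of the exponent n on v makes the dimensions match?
n = 2

E has dimensions [L^2 M T^-2]; v has dimensions [L T^-1].
The rest of the RHS has dimensions [M], so v^n must supply [L^2 T^-2].
With n = 2: ½m·v^2 has dimensions [L^2 M T^-2], matching the LHS ✓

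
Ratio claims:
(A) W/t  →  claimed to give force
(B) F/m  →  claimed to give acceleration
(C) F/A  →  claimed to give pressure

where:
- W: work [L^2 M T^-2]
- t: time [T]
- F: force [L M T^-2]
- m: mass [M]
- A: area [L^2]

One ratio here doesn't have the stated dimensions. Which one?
(A) W/t does not give force

(A) W/t: [L^2 M T^-3] ≠ force [L M T^-2] ✗
(B) F/m: [L T^-2] = acceleration [L T^-2] ✓
(C) F/A: [L^-1 M T^-2] = pressure [L^-1 M T^-2] ✓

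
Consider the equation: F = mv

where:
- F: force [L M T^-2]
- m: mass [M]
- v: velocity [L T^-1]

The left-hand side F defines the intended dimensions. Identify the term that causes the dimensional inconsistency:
The right-hand side term mv

F has dimensions [L M T^-2], but mv has dimensions [L M T^-1], so the term mv is dimensionally wrong for F.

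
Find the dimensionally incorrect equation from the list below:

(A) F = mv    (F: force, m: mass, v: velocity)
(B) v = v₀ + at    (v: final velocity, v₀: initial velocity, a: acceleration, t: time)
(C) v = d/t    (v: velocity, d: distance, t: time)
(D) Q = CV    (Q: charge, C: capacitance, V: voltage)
(A) F = mv

The equation (A) F = mv is dimensionally incorrect.

LHS (F): [L M T^-2]
RHS (mv): [L M T^-1] ✗

The dimensions do not match. The other three equations balance.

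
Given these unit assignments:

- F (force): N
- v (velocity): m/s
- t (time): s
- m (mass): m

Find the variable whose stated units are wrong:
m

The variable m (mass) should have units kg, not m.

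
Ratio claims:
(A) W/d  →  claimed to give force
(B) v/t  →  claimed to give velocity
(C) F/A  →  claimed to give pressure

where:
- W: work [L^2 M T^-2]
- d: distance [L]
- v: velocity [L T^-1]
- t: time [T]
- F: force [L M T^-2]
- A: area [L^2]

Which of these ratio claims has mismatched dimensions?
(B) v/t does not give velocity

(A) W/d: [L M T^-2] = force [L M T^-2] ✓
(B) v/t: [L T^-2] ≠ velocity [L T^-1] ✗
(C) F/A: [L^-1 M T^-2] = pressure [L^-1 M T^-2] ✓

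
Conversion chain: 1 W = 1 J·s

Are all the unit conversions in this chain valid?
The chain is incorrect (it contains an error).

Incorrect: Watt is J/s, not J·s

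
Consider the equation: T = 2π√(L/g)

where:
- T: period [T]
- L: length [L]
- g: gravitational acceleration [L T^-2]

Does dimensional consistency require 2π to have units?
No

T has dimensions [T] and √(L/g) already has dimensions [T], so the equation balances without 2π contributing any dimensions. 2π is a pure (dimensionless) number; changing or removing it would not affect dimensional consistency.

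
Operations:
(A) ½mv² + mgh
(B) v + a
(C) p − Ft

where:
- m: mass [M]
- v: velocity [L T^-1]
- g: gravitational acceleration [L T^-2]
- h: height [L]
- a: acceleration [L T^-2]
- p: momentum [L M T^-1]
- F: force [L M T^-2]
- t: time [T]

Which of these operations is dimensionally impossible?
(B) v + a

(A) ½mv² + mgh: ½mv² [L^2 M T^-2] and mgh [L^2 M T^-2] — same dimensions ✓
(B) v + a: v [L T^-1] and a [L T^-2] — different dimensions cannot be added/subtracted ✗
(C) p − Ft: p [L M T^-1] and Ft [L M T^-1] — same dimensions ✓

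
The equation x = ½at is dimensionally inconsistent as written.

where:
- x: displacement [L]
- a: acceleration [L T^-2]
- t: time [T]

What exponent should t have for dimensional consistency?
The exponent of t should be 2: x = ½at^2

The LHS x has dimensions [L]; t has dimensions [T].
As written, the RHS ½at (exponent 1 on t) has dimensions [L T^-1], which does not match.
With exponent 2, the RHS ½at^2 has dimensions [L], matching the LHS.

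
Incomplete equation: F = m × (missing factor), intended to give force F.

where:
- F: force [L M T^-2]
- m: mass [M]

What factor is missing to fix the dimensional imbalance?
a (acceleration), dimensions [L T^-2]

F has dimensions [L M T^-2] and m has dimensions [M].
The missing factor must have dimensions [L M T^-2] / [M] = [L T^-2], i.e. acceleration (a).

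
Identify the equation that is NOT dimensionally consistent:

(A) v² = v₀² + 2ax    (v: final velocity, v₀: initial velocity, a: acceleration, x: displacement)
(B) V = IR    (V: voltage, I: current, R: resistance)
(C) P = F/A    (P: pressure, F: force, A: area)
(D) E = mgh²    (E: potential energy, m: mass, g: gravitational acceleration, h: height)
(D) E = mgh²

The equation (D) E = mgh² is dimensionally incorrect.

LHS (E): [L^2 M T^-2]
RHS (mgh²): [L^3 M T^-2] ✗

The dimensions do not match. The other three equations balance.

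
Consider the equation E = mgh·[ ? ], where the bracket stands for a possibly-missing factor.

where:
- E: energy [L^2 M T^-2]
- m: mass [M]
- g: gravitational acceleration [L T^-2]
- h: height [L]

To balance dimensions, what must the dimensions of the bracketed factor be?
Nothing is missing — the bracketed factor must be dimensionless.

E has dimensions [L^2 M T^-2] and mgh already has dimensions [L^2 M T^-2], so E = mgh is dimensionally complete.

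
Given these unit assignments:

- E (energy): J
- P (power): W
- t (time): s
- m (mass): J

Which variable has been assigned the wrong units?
m

The variable m (mass) should have units kg, not J.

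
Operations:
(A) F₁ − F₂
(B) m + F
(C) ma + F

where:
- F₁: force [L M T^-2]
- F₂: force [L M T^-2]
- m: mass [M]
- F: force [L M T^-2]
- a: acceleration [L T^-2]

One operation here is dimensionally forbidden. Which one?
(B) m + F

(A) F₁ − F₂: F₁ [L M T^-2] and F₂ [L M T^-2] — same dimensions ✓
(B) m + F: m [M] and F [L M T^-2] — different dimensions cannot be added/subtracted ✗
(C) ma + F: ma [L M T^-2] and F [L M T^-2] — same dimensions ✓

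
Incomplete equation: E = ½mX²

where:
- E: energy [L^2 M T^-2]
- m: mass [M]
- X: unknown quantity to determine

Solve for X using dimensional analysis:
X = v (velocity), dimensions [L T^-1]

E has dimensions [L^2 M T^-2]; the rest of the RHS (½m) has dimensions [M].
So X² must have dimensions [L^2 T^-2], i.e. X has dimensions [L T^-1] — X = v (velocity).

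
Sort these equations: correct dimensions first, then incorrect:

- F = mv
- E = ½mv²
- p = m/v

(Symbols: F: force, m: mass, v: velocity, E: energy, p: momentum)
Dimensionally correct: E = ½mv²
Dimensionally incorrect: F = mv, p = m/v
Ordered (correct first, then incorrect): E = ½mv², F = mv, p = m/v

- F = mv: LHS [L M T^-2], RHS [L M T^-1] → incorrect ✗
- E = ½mv²: LHS [L^2 M T^-2], RHS [L^2 M T^-2] → correct ✓
- p = m/v: LHS [L M T^-1], RHS [L^-1 M T] → incorrect ✗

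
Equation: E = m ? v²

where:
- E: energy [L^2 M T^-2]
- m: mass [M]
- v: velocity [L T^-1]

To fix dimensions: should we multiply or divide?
multiplication (×): E = m × v²

E [L^2 M T^-2]; m [M]; v² [L^2 T^-2].
m × v² → [L^2 M T^-2] ✓
m ÷ v² → [L^-2 M T^2] ✗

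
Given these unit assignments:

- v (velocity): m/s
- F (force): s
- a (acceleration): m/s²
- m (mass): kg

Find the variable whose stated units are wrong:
F

The variable F (force) should have units N, not s.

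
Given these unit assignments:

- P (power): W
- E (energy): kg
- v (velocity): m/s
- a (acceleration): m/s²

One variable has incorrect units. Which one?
E

The variable E (energy) should have units J, not kg.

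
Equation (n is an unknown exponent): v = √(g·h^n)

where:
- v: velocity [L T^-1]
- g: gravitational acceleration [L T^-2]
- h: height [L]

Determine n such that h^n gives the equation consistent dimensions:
n = 1

v has dimensions [L T^-1]; h has dimensions [L].
With n = 1: √(g·h^1) has dimensions [L T^-1], matching the LHS ✓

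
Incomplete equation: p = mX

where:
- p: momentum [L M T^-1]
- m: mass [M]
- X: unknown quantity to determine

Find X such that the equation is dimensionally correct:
X = v (velocity), dimensions [L T^-1]

p has dimensions [L M T^-1]; the rest of the RHS (m) has dimensions [M].
So X must have dimensions [L T^-1] — X = v (velocity).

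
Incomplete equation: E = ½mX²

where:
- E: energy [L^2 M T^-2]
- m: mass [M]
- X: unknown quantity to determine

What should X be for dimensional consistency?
X = v (velocity), dimensions [L T^-1]

E has dimensions [L^2 M T^-2]; the rest of the RHS (½m) has dimensions [M].
So X² must have dimensions [L^2 T^-2], i.e. X has dimensions [L T^-1] — X = v (velocity).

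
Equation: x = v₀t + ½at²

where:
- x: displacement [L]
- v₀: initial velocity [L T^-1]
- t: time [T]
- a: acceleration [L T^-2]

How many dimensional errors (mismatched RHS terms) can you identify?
0

LHS x: [L]
- v₀t: [L] ✓
- ½at²: [L] ✓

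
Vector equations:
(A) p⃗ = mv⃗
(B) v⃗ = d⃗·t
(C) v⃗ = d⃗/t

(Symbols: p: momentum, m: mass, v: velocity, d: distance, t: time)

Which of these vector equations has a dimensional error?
(B) v⃗ = d⃗·t

(A) p⃗ = mv⃗: LHS [L M T^-1], RHS [L M T^-1] ✓ — mass (scalar) times velocity (vector)
(B) v⃗ = d⃗·t: LHS [L T^-1], RHS [L T] ✗ — velocity is displacement per time; should be d⃗/t
(C) v⃗ = d⃗/t: LHS [L T^-1], RHS [L T^-1] ✓ — displacement (vector) divided by time (scalar)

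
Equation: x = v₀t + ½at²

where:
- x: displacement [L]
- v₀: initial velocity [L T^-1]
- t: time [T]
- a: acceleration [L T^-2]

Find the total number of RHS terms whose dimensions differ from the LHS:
0

LHS x: [L]
- v₀t: [L] ✓
- ½at²: [L] ✓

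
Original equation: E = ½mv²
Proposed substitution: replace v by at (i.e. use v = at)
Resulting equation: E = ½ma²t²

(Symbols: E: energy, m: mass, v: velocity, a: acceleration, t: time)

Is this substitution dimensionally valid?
Yes

[v] = [L T^-1] and [at] = [L T^-1]. These match, so the substitution replaces a quantity by one of the same dimensions and the result E = ½ma²t² has LHS [L^2 M T^-2] vs RHS [L^2 M T^-2] — still consistent.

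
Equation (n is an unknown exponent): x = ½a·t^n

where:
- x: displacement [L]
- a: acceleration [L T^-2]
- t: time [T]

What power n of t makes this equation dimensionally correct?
n = 2

x has dimensions [L]; t has dimensions [T].
The rest of the RHS has dimensions [L T^-2], so t^n must supply [T^2].
With n = 2: ½a·t^2 has dimensions [L], matching the LHS ✓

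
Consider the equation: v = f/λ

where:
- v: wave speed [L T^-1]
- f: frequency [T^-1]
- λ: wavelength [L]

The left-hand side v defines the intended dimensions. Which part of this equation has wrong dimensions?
The right-hand side term f/λ

v has dimensions [L T^-1], but f/λ has dimensions [L^-1 T^-1], so the term f/λ is dimensionally wrong for v.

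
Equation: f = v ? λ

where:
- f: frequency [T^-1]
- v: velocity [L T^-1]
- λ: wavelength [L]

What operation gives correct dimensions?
division (÷): f = v ÷ λ

f [T^-1]; v [L T^-1]; λ [L].
v × λ → [L^2 T^-1] ✗
v ÷ λ → [T^-1] ✓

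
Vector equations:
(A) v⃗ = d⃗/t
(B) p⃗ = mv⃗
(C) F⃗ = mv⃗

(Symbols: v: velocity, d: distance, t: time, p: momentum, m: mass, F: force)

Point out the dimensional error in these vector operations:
(C) F⃗ = mv⃗

(A) v⃗ = d⃗/t: LHS [L T^-1], RHS [L T^-1] ✓ — displacement (vector) divided by time (scalar)
(B) p⃗ = mv⃗: LHS [L M T^-1], RHS [L M T^-1] ✓ — mass (scalar) times velocity (vector)
(C) F⃗ = mv⃗: LHS [L M T^-2], RHS [L M T^-1] ✗ — mass times velocity is momentum, not force; should be ma⃗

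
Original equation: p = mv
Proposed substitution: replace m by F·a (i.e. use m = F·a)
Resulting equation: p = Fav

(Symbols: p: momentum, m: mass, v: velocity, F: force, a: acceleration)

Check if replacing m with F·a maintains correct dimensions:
No

[m] = [M] and [F·a] = [L^2 M T^-4]. These differ, so the substitution replaces a quantity by one of different dimensions and the result p = Fav has LHS [L M T^-1] vs RHS [L^3 M T^-5] — inconsistent.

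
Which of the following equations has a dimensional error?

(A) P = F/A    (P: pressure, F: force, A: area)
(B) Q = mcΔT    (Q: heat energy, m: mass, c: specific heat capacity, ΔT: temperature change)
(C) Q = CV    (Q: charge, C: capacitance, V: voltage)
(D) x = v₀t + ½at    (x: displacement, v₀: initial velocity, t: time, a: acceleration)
(D) x = v₀t + ½at

The equation (D) x = v₀t + ½at is dimensionally incorrect.

LHS (x): [L]
RHS terms:
  - v₀t: [L] ✓
  - ½at: [L T^-1] ✗ (does not match LHS)

The dimensions do not match. The other three equations balance.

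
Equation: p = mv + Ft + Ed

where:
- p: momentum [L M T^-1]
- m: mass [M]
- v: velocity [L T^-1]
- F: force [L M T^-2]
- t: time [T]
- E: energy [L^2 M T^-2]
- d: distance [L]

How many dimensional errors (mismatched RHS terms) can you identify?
1

LHS p: [L M T^-1]
- mv: [L M T^-1] ✓
- Ft: [L M T^-1] ✓
- Ed: [L^3 M T^-2] ✗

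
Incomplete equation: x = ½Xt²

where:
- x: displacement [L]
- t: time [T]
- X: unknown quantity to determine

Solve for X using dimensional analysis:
X = a (acceleration), dimensions [L T^-2]

x has dimensions [L]; the rest of the RHS (½ t²) has dimensions [T^2].
So X must have dimensions [L T^-2] — X = a (acceleration).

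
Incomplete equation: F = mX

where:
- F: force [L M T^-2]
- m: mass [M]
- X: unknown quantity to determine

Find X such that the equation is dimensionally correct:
X = a (acceleration), dimensions [L T^-2]

F has dimensions [L M T^-2]; the rest of the RHS (m) has dimensions [M].
So X must have dimensions [L T^-2] — X = a (acceleration).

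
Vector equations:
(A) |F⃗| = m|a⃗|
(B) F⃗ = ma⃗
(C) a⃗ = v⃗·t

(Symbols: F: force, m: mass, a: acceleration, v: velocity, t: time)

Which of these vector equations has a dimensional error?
(C) a⃗ = v⃗·t

(A) |F⃗| = m|a⃗|: LHS [L M T^-2], RHS [L M T^-2] ✓ — magnitudes of vectors are scalars
(B) F⃗ = ma⃗: LHS [L M T^-2], RHS [L M T^-2] ✓ — Force and acceleration are vectors, mass is a scalar
(C) a⃗ = v⃗·t: LHS [L T^-2], RHS [L] ✗ — acceleration is velocity per time; should be v⃗/t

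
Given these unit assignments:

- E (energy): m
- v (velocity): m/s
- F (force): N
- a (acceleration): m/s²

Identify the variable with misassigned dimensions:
E

The variable E (energy) should have units J, not m.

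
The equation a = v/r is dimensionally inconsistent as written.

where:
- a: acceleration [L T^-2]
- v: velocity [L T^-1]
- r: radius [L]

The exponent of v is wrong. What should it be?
The exponent of v should be 2: a = v^2/r

The LHS a has dimensions [L T^-2]; v has dimensions [L T^-1].
As written, the RHS v/r (exponent 1 on v) has dimensions [T^-1], which does not match.
With exponent 2, the RHS v^2/r has dimensions [L T^-2], matching the LHS.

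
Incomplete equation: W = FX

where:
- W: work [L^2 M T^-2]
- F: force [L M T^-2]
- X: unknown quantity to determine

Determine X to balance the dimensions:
X = d (distance), dimensions [L]

W has dimensions [L^2 M T^-2]; the rest of the RHS (F) has dimensions [L M T^-2].
So X must have dimensions [L] — X = d (distance).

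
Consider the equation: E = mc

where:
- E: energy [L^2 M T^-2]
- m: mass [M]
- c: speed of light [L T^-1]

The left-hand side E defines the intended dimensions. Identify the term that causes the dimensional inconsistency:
The right-hand side term mc

E has dimensions [L^2 M T^-2], but mc has dimensions [L M T^-1], so the term mc is dimensionally wrong for E.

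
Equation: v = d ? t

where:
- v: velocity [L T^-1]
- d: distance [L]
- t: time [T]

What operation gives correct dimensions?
division (÷): v = d ÷ t

v [L T^-1]; d [L]; t [T].
d × t → [L T] ✗
d ÷ t → [L T^-1] ✓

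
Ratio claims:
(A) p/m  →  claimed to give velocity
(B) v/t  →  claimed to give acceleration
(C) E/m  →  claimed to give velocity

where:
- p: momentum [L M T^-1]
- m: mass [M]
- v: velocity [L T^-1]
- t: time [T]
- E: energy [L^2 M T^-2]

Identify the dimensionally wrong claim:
(C) E/m does not give velocity

(A) p/m: [L T^-1] = velocity [L T^-1] ✓
(B) v/t: [L T^-2] = acceleration [L T^-2] ✓
(C) E/m: [L^2 T^-2] ≠ velocity [L T^-1] ✗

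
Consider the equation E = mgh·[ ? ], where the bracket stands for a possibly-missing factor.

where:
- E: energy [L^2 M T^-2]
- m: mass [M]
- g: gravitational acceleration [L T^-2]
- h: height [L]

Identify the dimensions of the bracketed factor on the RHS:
Nothing is missing — the bracketed factor must be dimensionless.

E has dimensions [L^2 M T^-2] and mgh already has dimensions [L^2 M T^-2], so E = mgh is dimensionally complete.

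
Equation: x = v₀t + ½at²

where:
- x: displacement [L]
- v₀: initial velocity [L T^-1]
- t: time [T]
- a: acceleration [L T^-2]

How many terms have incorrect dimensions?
0

LHS x: [L]
- v₀t: [L] ✓
- ½at²: [L] ✓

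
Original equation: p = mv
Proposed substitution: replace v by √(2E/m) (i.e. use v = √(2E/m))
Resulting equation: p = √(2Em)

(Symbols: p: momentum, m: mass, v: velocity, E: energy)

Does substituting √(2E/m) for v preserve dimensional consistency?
Yes

[v] = [L T^-1] and [√(2E/m)] = [L T^-1]. These match, so the substitution replaces a quantity by one of the same dimensions and the result p = √(2Em) has LHS [L M T^-1] vs RHS [L M T^-1] — still consistent.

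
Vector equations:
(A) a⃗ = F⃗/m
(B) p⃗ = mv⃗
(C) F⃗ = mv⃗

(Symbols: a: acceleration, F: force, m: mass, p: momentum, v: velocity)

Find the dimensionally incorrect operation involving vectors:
(C) F⃗ = mv⃗

(A) a⃗ = F⃗/m: LHS [L T^-2], RHS [L T^-2] ✓ — force (vector) divided by mass (scalar)
(B) p⃗ = mv⃗: LHS [L M T^-1], RHS [L M T^-1] ✓ — mass (scalar) times velocity (vector)
(C) F⃗ = mv⃗: LHS [L M T^-2], RHS [L M T^-1] ✗ — mass times velocity is momentum, not force; should be ma⃗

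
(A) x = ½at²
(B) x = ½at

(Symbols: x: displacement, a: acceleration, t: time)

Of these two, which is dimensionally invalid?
(B)

(A) x = ½at²: LHS [L], RHS [L] ✓
(B) x = ½at: LHS [L], RHS [L T^-1] ✗

Expression (B) x = ½at is dimensionally incorrect.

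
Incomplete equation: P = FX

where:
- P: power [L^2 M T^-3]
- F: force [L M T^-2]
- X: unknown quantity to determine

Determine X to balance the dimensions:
X = v (velocity), dimensions [L T^-1]

P has dimensions [L^2 M T^-3]; the rest of the RHS (F) has dimensions [L M T^-2].
So X must have dimensions [L T^-1] — X = v (velocity).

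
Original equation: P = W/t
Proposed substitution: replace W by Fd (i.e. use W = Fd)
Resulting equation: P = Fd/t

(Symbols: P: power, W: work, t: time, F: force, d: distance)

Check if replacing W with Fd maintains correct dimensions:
Yes

[W] = [L^2 M T^-2] and [Fd] = [L^2 M T^-2]. These match, so the substitution replaces a quantity by one of the same dimensions and the result P = Fd/t has LHS [L^2 M T^-3] vs RHS [L^2 M T^-3] — still consistent.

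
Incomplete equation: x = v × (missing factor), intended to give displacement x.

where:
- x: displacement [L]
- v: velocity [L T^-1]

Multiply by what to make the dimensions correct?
t (time), dimensions [T]

x has dimensions [L] and v has dimensions [L T^-1].
The missing factor must have dimensions [L] / [L T^-1] = [T], i.e. time (t).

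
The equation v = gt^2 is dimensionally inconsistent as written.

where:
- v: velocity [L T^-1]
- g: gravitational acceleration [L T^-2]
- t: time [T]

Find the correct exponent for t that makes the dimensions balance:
The exponent of t should be 1: v = gt

The LHS v has dimensions [L T^-1]; t has dimensions [T].
As written, the RHS gt^2 (exponent 2 on t) has dimensions [L], which does not match.
With exponent 1, the RHS gt has dimensions [L T^-1], matching the LHS.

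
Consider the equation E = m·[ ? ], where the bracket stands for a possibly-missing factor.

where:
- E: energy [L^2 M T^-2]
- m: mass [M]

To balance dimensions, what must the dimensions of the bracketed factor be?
[L^2 T^-2] — velocity squared (e.g. v²)

E has dimensions [L^2 M T^-2]; m has dimensions [M].
The bracketed factor must supply [L^2 M T^-2] / [M] = [L^2 T^-2].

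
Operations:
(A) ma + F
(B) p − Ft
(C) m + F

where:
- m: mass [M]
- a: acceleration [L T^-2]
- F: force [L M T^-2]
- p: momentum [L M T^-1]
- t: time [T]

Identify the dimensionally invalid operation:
(C) m + F

(A) ma + F: ma [L M T^-2] and F [L M T^-2] — same dimensions ✓
(B) p − Ft: p [L M T^-1] and Ft [L M T^-1] — same dimensions ✓
(C) m + F: m [M] and F [L M T^-2] — different dimensions cannot be added/subtracted ✗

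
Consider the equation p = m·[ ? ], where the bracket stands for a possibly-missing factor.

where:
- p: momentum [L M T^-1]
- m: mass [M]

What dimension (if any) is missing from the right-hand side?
[L T^-1] — velocity (e.g. v)

p has dimensions [L M T^-1]; m has dimensions [M].
The bracketed factor must supply [L M T^-1] / [M] = [L T^-1].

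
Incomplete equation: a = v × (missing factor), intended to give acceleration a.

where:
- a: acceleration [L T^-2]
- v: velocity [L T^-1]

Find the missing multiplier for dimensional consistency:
1/t (inverse time), dimensions [T^-1]

a has dimensions [L T^-2] and v has dimensions [L T^-1].
The missing factor must have dimensions [L T^-2] / [L T^-1] = [T^-1], i.e. inverse time (1/t).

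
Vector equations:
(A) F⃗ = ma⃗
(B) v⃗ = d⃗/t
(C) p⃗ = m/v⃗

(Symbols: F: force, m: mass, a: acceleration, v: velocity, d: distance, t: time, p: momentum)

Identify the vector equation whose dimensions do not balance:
(C) p⃗ = m/v⃗

(A) F⃗ = ma⃗: LHS [L M T^-2], RHS [L M T^-2] ✓ — Force and acceleration are vectors, mass is a scalar
(B) v⃗ = d⃗/t: LHS [L T^-1], RHS [L T^-1] ✓ — displacement (vector) divided by time (scalar)
(C) p⃗ = m/v⃗: LHS [L M T^-1], RHS [L^-1 M T] ✗ — momentum is mass times velocity; should be mv⃗ (and division by a vector is undefined)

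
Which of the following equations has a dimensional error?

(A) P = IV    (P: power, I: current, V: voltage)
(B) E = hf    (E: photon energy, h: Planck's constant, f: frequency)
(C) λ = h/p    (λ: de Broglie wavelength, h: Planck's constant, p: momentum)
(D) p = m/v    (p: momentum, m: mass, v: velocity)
(D) p = m/v

The equation (D) p = m/v is dimensionally incorrect.

LHS (p): [L M T^-1]
RHS (m/v): [L^-1 M T] ✗

The dimensions do not match. The other three equations balance.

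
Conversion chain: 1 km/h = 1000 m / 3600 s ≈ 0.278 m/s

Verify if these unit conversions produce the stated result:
The chain is correct (no errors).

Correct: 1 km = 1000 m, 1 h = 3600 s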